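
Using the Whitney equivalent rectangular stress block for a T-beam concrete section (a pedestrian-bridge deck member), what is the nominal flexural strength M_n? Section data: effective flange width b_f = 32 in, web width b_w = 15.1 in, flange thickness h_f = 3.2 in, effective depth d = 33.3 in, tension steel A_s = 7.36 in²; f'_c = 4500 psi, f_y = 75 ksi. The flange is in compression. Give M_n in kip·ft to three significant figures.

M_n ≈ 1420 kip·ft

Tension: T = A_s f_y = 7.36 × 75 = 552 kips.
Try a within the flange: a = T/(0.85 f'_c b_f) = 552/(0.85 × 4.5 × 32) = 4.510 in.
a = 4.510 > h_f = 3.2 in: the block extends into the web. Split into flange-overhang and web parts.
C_f = 0.85 f'_c (b_f − b_w) h_f = 0.85 × 4.5 × (32 − 15.1) × 3.2 = 206.9 kips.
Remaining web compression depth: a_w = (T − C_f)/(0.85 f'_c b_w) = (552 − 206.9)/(0.85 × 4.5 × 15.1) = 5.975 in.
M_n = C_f(d − h_f/2) + (T − C_f)(d − a_w/2) = 206.9 × (33.3 − 1.6) + 345.1 × (33.3 − 2.9875) = 6558.7 + 10460.8 = 17019.5 kip·in.
M_n = 17019.5/12 = 1418.29 kip·ft.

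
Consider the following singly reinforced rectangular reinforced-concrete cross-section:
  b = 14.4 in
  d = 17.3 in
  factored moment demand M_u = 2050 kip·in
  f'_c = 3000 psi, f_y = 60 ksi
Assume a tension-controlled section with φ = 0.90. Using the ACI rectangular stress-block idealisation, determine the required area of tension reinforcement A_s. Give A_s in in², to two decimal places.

M_n = M_u/φ = 2050/0.90 = 2277.78 kip·in.
From M_n = 0.85 f'_c a b (d − a/2):
a = d − √(d² − 2M_n/(0.85 f'_c b)) = 17.3 − √(17.3² − 2 × 2277.78/(0.85 × 3 × 14.4)) = 4.063 in.
A_s = 0.85 f'_c a b / f_y = 0.85 × 3 × 4.063 × 14.4 / 60 = 2.487 in².

A_s ≈ 2.49 in²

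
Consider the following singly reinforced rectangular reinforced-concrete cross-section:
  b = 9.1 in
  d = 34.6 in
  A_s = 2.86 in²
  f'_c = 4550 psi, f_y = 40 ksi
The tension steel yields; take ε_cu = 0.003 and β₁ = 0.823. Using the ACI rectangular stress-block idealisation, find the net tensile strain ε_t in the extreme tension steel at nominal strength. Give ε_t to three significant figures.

a = A_s f_y/(0.85 f'_c b) = 3.251 in.
β₁ = 0.823, so c = a/β₁ = 3.251/0.823 = 3.950 in.
From the linear strain diagram with ε_cu = 0.003: ε_t = 0.003 (d − c)/c = 0.003 × (34.6 − 3.950)/3.950 = 0.0233.
Since ε_t ≥ 0.005, the section is tension-controlled.

ε_t ≈ 0.0233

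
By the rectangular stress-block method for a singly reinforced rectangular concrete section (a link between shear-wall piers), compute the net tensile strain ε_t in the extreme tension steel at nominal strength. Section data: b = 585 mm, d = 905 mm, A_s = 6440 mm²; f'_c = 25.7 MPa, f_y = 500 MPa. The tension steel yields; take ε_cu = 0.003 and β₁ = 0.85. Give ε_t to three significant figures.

ε_t ≈ 0.00616

a = A_s f_y/(0.85 f'_c b) = 251.97 mm.
β₁ = 0.85, so c = a/β₁ = 251.97/0.85 = 296.44 mm.
From the linear strain diagram with ε_cu = 0.003: ε_t = 0.003 (d − c)/c = 0.003 × (905 − 296.44)/296.44 = 0.00616.
Since ε_t ≥ 0.005, the section is tension-controlled.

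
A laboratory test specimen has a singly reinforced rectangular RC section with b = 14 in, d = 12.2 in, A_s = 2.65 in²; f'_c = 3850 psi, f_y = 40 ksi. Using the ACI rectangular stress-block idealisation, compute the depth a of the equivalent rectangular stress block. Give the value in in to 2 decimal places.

a ≈ 2.31 in

T = A_s f_y = 2.65 × 40 = 106 kips.
a = T/(0.85 f'_c b) = 106/(0.85 × 3.85 × 14) = 2.31 in.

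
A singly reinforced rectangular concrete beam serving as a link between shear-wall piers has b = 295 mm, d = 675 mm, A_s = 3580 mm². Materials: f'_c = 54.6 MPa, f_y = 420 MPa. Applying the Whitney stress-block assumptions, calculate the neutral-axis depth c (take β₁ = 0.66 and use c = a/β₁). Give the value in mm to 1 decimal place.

c ≈ 166.4 mm

T = A_s f_y = 3580 × 420 = 1503600 N = 1503.6 kN.
Setting C = 0.85 f'_c a b equal to T: a = 1503600/(0.85 × 54.6 × 295) = 109.824 mm.
With β₁ = 0.66, c = a/β₁ = 109.824/0.66 = 166.4 mm.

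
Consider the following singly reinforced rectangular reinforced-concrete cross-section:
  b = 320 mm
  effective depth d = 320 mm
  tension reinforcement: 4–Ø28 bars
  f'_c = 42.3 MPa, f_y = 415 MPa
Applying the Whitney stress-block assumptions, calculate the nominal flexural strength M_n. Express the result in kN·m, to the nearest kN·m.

M_n ≈ 282 kN·m

A_s = 4 × 616 = 2464 mm².
T = A_s f_y = 2464 × 415 = 1022560 N = 1022.56 kN.
From C = T: a = T/(0.85 f'_c b) = 1022560/(0.85 × 42.3 × 320) = 88.87 mm.
M_n = T(d − a/2) = 1022.56 kN × (320 − 44.435) mm = 281.78 kN·m.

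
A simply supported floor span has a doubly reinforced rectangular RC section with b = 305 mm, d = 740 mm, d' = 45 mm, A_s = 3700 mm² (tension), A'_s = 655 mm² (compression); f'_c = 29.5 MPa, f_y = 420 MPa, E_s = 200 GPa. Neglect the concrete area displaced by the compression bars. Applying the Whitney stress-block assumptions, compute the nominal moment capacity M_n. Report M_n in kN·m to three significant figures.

Assume both tension and compression steel yield.
Net tension couple steel: A_s − A'_s = 3045 mm².
a = (A_s − A'_s) f_y / (0.85 f'_c b) = 1278900/(0.85 × 29.5 × 305) = 167.22 mm.
c = a/β₁ = 167.22/0.839 = 199.31 mm; ε'_s = 0.003(c − d')/c = 0.0023 ≥ f_y/E_s = 0.0021, so compression steel does yield.
M_n = (A_s − A'_s) f_y (d − a/2) + A'_s f_y (d − d') = [1278900 × (740 − 83.61) + 275100 × (740 − 45)] × 10⁻⁶ = 839.46 + 191.19 = 1030.65 kN·m.

M_n ≈ 1030 kN·m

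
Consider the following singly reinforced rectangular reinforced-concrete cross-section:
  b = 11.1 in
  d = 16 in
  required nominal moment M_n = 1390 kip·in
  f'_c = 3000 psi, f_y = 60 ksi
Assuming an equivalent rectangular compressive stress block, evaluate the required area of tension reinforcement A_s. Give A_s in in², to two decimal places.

From M_n = 0.85 f'_c a b (d − a/2):
a = d − √(d² − 2M_n/(0.85 f'_c b)) = 16 − √(16² − 2 × 1390/(0.85 × 3 × 11.1)) = 3.439 in.
A_s = 0.85 f'_c a b / f_y = 0.85 × 3 × 3.439 × 11.1 / 60 = 1.622 in².

A_s ≈ 1.62 in²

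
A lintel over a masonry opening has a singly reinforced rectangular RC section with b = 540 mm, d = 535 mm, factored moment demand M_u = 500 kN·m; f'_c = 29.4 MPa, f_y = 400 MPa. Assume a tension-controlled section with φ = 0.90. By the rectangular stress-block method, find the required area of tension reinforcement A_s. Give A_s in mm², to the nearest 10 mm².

A_s ≈ 2820 mm²

M_n = M_u/φ = 500/0.90 = 555.556 kN·m.
With M_n = 0.85 f'_c a b (d − a/2), solve the quadratic for a:
a = d − √(d² − 2M_n/(0.85 f'_c b)) = 535 − √(535² − 2 × 555.556×10⁶/(0.85 × 29.4 × 540)) = 83.46 mm.
A_s = 0.85 f'_c a b / f_y = 0.85 × 29.4 × 83.46 × 540 / 400 = 2815.6 mm².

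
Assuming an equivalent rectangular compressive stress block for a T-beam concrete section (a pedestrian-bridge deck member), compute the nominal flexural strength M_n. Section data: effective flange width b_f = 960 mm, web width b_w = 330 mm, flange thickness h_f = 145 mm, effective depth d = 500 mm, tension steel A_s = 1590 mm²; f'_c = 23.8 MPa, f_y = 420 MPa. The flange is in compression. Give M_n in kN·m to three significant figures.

Tension: T = A_s f_y = 1590 × 420 = 667800 N.
Try a within the flange: a = T/(0.85 f'_c b_f) = 667800/(0.85 × 23.8 × 960) = 34.39 mm.
Since a = 34.39 ≤ h_f = 145 mm, the stress block lies entirely in the flange; analyse as a rectangular beam of width b_f.
M_n = T(d − a/2) = 667800 × (500 − 17.195) = 322.42 × 10⁶ N·mm.
M_n = 322.42 kN·m.

M_n ≈ 322 kN·m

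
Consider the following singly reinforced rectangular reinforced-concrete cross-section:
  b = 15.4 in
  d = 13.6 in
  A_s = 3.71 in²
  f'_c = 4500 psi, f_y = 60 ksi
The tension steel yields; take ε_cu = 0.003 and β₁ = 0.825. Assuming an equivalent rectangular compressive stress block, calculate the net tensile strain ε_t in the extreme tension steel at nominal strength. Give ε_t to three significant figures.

ε_t ≈ 0.00591

a = A_s f_y/(0.85 f'_c b) = 3.779 in.
β₁ = 0.825, so c = a/β₁ = 3.779/0.825 = 4.581 in.
From the linear strain diagram with ε_cu = 0.003: ε_t = 0.003 (d − c)/c = 0.003 × (13.6 − 4.581)/4.581 = 0.00591.
Since ε_t ≥ 0.005, the section is tension-controlled.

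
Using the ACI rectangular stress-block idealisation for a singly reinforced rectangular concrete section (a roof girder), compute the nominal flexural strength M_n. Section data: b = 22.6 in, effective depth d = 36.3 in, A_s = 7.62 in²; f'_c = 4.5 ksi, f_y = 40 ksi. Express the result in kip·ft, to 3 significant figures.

M_n ≈ 877 kip·ft

T = A_s f_y = 7.62 × 40 = 304.8 kips.
a = T/(0.85 f'_c b) = 304.8/(0.85 × 4.5 × 22.6) = 3.526 in.
M_n = T(d − a/2) = 304.8 × (36.3 − 1.763) = 10526.9 kip·in = 10526.9/12 = 877.24 kip·ft.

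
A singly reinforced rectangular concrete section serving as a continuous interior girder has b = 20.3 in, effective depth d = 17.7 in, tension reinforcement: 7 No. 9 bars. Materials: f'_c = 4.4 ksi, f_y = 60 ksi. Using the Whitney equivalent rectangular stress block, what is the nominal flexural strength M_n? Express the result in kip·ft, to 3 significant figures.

A_s = 7 × 1 = 7 in².
T = A_s f_y = 7 × 60 = 420 kips.
a = T/(0.85 f'_c b) = 420/(0.85 × 4.4 × 20.3) = 5.532 in.
M_n = T(d − a/2) = 420 × (17.7 − 2.766) = 6272.3 kip·in = 6272.3/12 = 522.69 kip·ft.

M_n ≈ 523 kip·ft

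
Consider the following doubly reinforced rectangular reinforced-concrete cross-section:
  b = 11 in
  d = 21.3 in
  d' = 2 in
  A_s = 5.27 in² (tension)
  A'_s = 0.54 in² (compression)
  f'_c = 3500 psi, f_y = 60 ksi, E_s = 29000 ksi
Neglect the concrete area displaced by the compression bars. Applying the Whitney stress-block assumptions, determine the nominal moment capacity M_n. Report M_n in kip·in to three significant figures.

Assume both steels yield.
a = (A_s − A'_s) f_y/(0.85 f'_c b) = (5.27 − 0.54) × 60/(0.85 × 3.5 × 11) = 8.672 in.
c = a/β₁ = 8.672/0.85 = 10.202 in; ε'_s = 0.003(c − d')/c = 0.0024 ≥ ε_y = 0.0021, so the compression steel yields.
M_n = (A_s − A'_s) f_y (d − a/2) + A'_s f_y (d − d') = 283.8 × (21.3 − 4.336) + 32.4 × (21.3 − 2) = 4814.4 + 625.3 = 5439.7 kip·in.

M_n ≈ 5440 kip·in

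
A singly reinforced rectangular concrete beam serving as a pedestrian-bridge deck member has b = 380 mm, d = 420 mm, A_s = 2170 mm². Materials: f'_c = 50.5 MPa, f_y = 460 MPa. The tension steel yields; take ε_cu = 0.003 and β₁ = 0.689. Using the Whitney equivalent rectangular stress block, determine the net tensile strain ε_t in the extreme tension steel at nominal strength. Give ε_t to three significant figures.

a = A_s f_y/(0.85 f'_c b) = 61.20 mm.
β₁ = 0.689, so c = a/β₁ = 61.20/0.689 = 88.82 mm.
From the linear strain diagram with ε_cu = 0.003: ε_t = 0.003 (d − c)/c = 0.003 × (420 − 88.82)/88.82 = 0.0112.
Since ε_t ≥ 0.005, the section is tension-controlled.

ε_t ≈ 0.0112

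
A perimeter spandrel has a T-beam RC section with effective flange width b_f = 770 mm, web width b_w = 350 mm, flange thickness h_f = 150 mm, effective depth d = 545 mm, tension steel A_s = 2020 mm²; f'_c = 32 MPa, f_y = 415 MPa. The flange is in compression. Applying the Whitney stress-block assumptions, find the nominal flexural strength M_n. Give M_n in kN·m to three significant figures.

Tension: T = A_s f_y = 2020 × 415 = 838300 N.
Try a within the flange: a = T/(0.85 f'_c b_f) = 838300/(0.85 × 32 × 770) = 40.03 mm.
Since a = 40.03 ≤ h_f = 150 mm, the stress block lies entirely in the flange; analyse as a rectangular beam of width b_f.
M_n = T(d − a/2) = 838300 × (545 − 20.015) = 440.09 × 10⁶ N·mm.
M_n = 440.09 kN·m.

M_n ≈ 440 kN·m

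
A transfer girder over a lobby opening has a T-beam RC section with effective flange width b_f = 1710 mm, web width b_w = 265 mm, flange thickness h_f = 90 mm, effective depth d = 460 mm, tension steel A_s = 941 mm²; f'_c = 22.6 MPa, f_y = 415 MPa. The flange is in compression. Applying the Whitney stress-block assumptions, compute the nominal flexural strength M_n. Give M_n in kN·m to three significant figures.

Tension: T = A_s f_y = 941 × 415 = 390515 N.
Try a within the flange: a = T/(0.85 f'_c b_f) = 390515/(0.85 × 22.6 × 1710) = 11.89 mm.
Since a = 11.89 ≤ h_f = 90 mm, the stress block lies entirely in the flange; analyse as a rectangular beam of width b_f.
M_n = T(d − a/2) = 390515 × (460 − 5.945) = 177.32 × 10⁶ N·mm.
M_n = 177.32 kN·m.

M_n ≈ 177 kN·m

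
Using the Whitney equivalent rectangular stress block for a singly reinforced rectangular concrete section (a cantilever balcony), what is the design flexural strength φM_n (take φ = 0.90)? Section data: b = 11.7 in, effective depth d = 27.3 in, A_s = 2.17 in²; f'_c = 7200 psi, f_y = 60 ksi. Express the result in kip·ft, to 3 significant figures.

T = A_s f_y = 2.17 × 60 = 130.2 kips.
a = T/(0.85 f'_c b) = 130.2/(0.85 × 7.2 × 11.7) = 1.818 in.
M_n = T(d − a/2) = 130.2 × (27.3 − 0.909) = 3436.1 kip·in = 3436.1/12 = 286.34 kip·ft.
φM_n = 0.90 × 286.34 = 257.71 kip·ft.

φM_n ≈ 258 kip·ft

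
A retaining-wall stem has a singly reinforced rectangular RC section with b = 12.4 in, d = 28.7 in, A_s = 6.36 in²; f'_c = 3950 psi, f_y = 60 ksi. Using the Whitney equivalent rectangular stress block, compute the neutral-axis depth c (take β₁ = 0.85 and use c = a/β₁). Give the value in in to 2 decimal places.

c ≈ 10.78 in

T = A_s f_y = 6.36 × 60 = 381.6 kips.
a = T/(0.85 f'_c b) = 381.6/(0.85 × 3.95 × 12.4) = 9.1658 in.
With β₁ = 0.85, c = a/β₁ = 9.1658/0.85 = 10.78 in.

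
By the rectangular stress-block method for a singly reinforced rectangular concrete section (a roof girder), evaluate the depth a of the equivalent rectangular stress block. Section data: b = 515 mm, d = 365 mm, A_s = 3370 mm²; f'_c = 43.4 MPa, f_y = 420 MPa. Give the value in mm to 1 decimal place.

T = A_s f_y = 3370 × 420 = 1415400 N = 1415.4 kN.
Setting C = 0.85 f'_c a b equal to T: a = 1415400/(0.85 × 43.4 × 515) = 74.5 mm.

a ≈ 74.5 mm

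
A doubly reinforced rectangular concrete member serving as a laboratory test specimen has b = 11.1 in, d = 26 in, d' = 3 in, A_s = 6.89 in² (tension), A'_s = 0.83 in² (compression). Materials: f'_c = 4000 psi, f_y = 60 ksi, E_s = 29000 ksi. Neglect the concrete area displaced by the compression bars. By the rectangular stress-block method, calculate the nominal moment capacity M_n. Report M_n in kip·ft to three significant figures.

Assume both steels yield.
a = (A_s − A'_s) f_y/(0.85 f'_c b) = (6.89 − 0.83) × 60/(0.85 × 4 × 11.1) = 9.634 in.
c = a/β₁ = 9.634/0.85 = 11.334 in; ε'_s = 0.003(c − d')/c = 0.0022 ≥ ε_y = 0.0021, so the compression steel yields.
M_n = (A_s − A'_s) f_y (d − a/2) + A'_s f_y (d − d') = 363.6 × (26 − 4.817) + 49.8 × (26 − 3) = 7702.1 + 1145.4 = 8847.5 kip·in = 8847.5/12 = 737.29 kip·ft.

M_n ≈ 737 kip·ft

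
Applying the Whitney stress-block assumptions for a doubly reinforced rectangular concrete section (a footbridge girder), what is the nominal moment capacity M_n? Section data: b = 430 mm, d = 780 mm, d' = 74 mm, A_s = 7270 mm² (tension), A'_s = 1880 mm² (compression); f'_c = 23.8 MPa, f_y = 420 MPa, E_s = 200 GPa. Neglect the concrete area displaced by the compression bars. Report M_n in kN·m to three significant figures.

M_n ≈ 2030 kN·m

Assume both tension and compression steel yield.
Net tension couple steel: A_s − A'_s = 5390 mm².
a = (A_s − A'_s) f_y / (0.85 f'_c b) = 2263800/(0.85 × 23.8 × 430) = 260.24 mm.
c = a/β₁ = 260.24/0.85 = 306.16 mm; ε'_s = 0.003(c − d')/c = 0.0023 ≥ f_y/E_s = 0.0021, so compression steel does yield.
M_n = (A_s − A'_s) f_y (d − a/2) + A'_s f_y (d − d') = [2263800 × (780 − 130.12) + 789600 × (780 − 74)] × 10⁻⁶ = 1471.20 + 557.46 = 2028.66 kN·m.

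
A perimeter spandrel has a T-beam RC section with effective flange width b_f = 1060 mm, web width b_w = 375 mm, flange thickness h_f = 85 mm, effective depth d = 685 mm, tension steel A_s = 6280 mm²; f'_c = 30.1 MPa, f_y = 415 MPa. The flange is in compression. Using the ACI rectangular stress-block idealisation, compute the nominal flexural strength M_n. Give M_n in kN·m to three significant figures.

M_n ≈ 1660 kN·m

Tension: T = A_s f_y = 6280 × 415 = 2606200 N.
Try a within the flange: a = T/(0.85 f'_c b_f) = 2606200/(0.85 × 30.1 × 1060) = 96.10 mm.
a = 96.10 > h_f = 85 mm: the block extends into the web. Split into flange-overhang and web parts.
C_f = 0.85 f'_c (b_f − b_w) h_f = 0.85 × 30.1 × (1060 − 375) × 85 = 1489687 N.
Remaining web compression depth: a_w = (T − C_f)/(0.85 f'_c b_w) = (2606200 − 1489687)/(0.85 × 30.1 × 375) = 116.37 mm.
M_n = C_f(d − h_f/2) + (T − C_f)(d − a_w/2) = 1489687 × (685 − 42.5) + 1116513 × (685 − 58.185) = 957.12 + 699.85 = 1656.97 × 10⁶ N·mm.
M_n = 1656.97 kN·m.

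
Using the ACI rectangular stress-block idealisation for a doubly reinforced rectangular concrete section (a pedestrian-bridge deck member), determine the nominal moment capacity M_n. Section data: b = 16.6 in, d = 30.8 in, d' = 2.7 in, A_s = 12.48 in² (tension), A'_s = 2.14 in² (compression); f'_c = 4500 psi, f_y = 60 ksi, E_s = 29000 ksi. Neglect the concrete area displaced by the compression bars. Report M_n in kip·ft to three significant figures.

Assume both steels yield.
a = (A_s − A'_s) f_y/(0.85 f'_c b) = (12.48 − 2.14) × 60/(0.85 × 4.5 × 16.6) = 9.771 in.
c = a/β₁ = 9.771/0.825 = 11.844 in; ε'_s = 0.003(c − d')/c = 0.0023 ≥ ε_y = 0.0021, so the compression steel yields.
M_n = (A_s − A'_s) f_y (d − a/2) + A'_s f_y (d − d') = 620.4 × (30.8 − 4.8855) + 128.4 × (30.8 − 2.7) = 16077.4 + 3608.0 = 19685.4 kip·in = 19685.4/12 = 1640.45 kip·ft.

M_n ≈ 1640 kip·ft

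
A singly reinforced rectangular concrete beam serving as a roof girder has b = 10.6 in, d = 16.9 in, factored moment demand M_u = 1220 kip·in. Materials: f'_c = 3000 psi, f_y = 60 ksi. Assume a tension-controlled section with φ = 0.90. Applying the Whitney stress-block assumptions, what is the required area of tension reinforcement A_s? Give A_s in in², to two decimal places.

M_n = M_u/φ = 1220/0.90 = 1355.56 kip·in.
From M_n = 0.85 f'_c a b (d − a/2):
a = d − √(d² − 2M_n/(0.85 f'_c b)) = 16.9 − √(16.9² − 2 × 1355.56/(0.85 × 3 × 10.6)) = 3.287 in.
A_s = 0.85 f'_c a b / f_y = 0.85 × 3 × 3.287 × 10.6 / 60 = 1.481 in².

A_s ≈ 1.48 in²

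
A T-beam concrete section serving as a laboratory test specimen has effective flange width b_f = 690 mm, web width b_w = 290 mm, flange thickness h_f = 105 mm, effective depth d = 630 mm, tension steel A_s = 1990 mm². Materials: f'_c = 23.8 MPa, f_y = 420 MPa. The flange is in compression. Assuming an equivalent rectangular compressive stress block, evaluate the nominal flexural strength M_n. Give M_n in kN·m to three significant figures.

M_n ≈ 502 kN·m

Tension: T = A_s f_y = 1990 × 420 = 835800 N.
Try a within the flange: a = T/(0.85 f'_c b_f) = 835800/(0.85 × 23.8 × 690) = 59.88 mm.
Since a = 59.88 ≤ h_f = 105 mm, the stress block lies entirely in the flange; analyse as a rectangular beam of width b_f.
M_n = T(d − a/2) = 835800 × (630 − 29.94) = 501.53 × 10⁶ N·mm.
M_n = 501.53 kN·m.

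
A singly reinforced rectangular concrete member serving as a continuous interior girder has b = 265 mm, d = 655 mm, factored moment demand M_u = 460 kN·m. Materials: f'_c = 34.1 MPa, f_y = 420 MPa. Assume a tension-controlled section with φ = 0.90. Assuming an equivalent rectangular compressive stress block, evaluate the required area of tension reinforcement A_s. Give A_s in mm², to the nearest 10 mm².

M_n = M_u/φ = 460/0.90 = 511.111 kN·m.
With M_n = 0.85 f'_c a b (d − a/2), solve the quadratic for a:
a = d − √(d² − 2M_n/(0.85 f'_c b)) = 655 − √(655² − 2 × 511.111×10⁶/(0.85 × 34.1 × 265)) = 111.00 mm.
A_s = 0.85 f'_c a b / f_y = 0.85 × 34.1 × 111.00 × 265 / 420 = 2030.0 mm².

A_s ≈ 2030 mm²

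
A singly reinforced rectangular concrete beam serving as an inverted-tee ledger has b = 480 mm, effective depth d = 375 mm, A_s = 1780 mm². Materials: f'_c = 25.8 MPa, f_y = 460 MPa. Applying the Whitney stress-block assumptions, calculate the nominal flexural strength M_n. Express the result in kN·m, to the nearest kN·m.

T = A_s f_y = 1780 × 460 = 818800 N = 818.8 kN.
From C = T: a = T/(0.85 f'_c b) = 818800/(0.85 × 25.8 × 480) = 77.79 mm.
M_n = T(d − a/2) = 818.8 kN × (375 − 38.895) mm = 275.20 kN·m.

M_n ≈ 275 kN·m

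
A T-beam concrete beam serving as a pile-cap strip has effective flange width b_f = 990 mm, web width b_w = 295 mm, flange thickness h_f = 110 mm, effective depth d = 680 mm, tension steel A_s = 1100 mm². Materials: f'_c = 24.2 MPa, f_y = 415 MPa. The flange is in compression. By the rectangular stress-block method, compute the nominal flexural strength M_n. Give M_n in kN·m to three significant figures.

M_n ≈ 305 kN·m

Tension: T = A_s f_y = 1100 × 415 = 456500 N.
Try a within the flange: a = T/(0.85 f'_c b_f) = 456500/(0.85 × 24.2 × 990) = 22.42 mm.
Since a = 22.42 ≤ h_f = 110 mm, the stress block lies entirely in the flange; analyse as a rectangular beam of width b_f.
M_n = T(d − a/2) = 456500 × (680 − 11.21) = 305.30 × 10⁶ N·mm.
M_n = 305.30 kN·m.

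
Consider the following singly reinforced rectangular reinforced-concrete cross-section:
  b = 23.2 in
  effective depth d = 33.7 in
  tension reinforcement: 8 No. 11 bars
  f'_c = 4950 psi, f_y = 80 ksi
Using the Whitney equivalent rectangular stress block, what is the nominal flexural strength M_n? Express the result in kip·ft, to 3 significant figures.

M_n ≈ 2380 kip·ft

A_s = 8 × 1.56 = 12.48 in².
T = A_s f_y = 12.48 × 80 = 998.4 kips.
a = T/(0.85 f'_c b) = 998.4/(0.85 × 4.95 × 23.2) = 10.228 in.
M_n = T(d − a/2) = 998.4 × (33.7 − 5.114) = 28540.3 kip·in = 28540.3/12 = 2378.36 kip·ft.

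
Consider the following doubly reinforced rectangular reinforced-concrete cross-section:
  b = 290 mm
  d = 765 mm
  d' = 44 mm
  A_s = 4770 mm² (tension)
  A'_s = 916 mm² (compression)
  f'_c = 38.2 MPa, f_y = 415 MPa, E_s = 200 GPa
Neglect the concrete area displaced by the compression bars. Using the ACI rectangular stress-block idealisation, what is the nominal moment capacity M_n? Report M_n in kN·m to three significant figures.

M_n ≈ 1360 kN·m

Assume both tension and compression steel yield.
Net tension couple steel: A_s − A'_s = 3854 mm².
a = (A_s − A'_s) f_y / (0.85 f'_c b) = 1599410/(0.85 × 38.2 × 290) = 169.86 mm.
c = a/β₁ = 169.86/0.777 = 218.61 mm; ε'_s = 0.003(c − d')/c = 0.0024 ≥ f_y/E_s = 0.0021, so compression steel does yield.
M_n = (A_s − A'_s) f_y (d − a/2) + A'_s f_y (d − d') = [1599410 × (765 − 84.93) + 380140 × (765 − 44)] × 10⁻⁶ = 1087.71 + 274.08 = 1361.79 kN·m.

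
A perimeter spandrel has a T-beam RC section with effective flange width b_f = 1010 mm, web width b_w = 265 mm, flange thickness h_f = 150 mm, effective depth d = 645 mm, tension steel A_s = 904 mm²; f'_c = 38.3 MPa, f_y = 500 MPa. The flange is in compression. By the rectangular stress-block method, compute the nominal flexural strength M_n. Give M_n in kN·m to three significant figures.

M_n ≈ 288 kN·m

Tension: T = A_s f_y = 904 × 500 = 452000 N.
Try a within the flange: a = T/(0.85 f'_c b_f) = 452000/(0.85 × 38.3 × 1010) = 13.75 mm.
Since a = 13.75 ≤ h_f = 150 mm, the stress block lies entirely in the flange; analyse as a rectangular beam of width b_f.
M_n = T(d − a/2) = 452000 × (645 − 6.875) = 288.43 × 10⁶ N·mm.
M_n = 288.43 kN·m.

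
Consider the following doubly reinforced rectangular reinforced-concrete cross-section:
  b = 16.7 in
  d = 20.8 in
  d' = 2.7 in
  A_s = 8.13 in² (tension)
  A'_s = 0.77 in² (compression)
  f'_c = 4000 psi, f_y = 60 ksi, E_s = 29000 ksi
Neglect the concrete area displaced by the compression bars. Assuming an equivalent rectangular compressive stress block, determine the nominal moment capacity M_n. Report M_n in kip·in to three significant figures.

M_n ≈ 8300 kip·in

Assume both steels yield.
a = (A_s − A'_s) f_y/(0.85 f'_c b) = (8.13 − 0.77) × 60/(0.85 × 4 × 16.7) = 7.777 in.
c = a/β₁ = 7.777/0.85 = 9.149 in; ε'_s = 0.003(c − d')/c = 0.0021 ≥ ε_y = 0.0021, so the compression steel yields.
M_n = (A_s − A'_s) f_y (d − a/2) + A'_s f_y (d − d') = 441.6 × (20.8 − 3.8885) + 46.2 × (20.8 − 2.7) = 7468.1 + 836.2 = 8304.3 kip·in.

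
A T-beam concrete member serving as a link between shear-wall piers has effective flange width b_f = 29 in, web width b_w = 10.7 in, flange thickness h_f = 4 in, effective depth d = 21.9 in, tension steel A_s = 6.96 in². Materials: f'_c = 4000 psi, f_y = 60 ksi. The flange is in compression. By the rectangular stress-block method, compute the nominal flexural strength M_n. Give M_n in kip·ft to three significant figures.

M_n ≈ 688 kip·ft

Tension: T = A_s f_y = 6.96 × 60 = 417.6 kips.
Try a within the flange: a = T/(0.85 f'_c b_f) = 417.6/(0.85 × 4 × 29) = 4.235 in.
a = 4.235 > h_f = 4 in: the block extends into the web. Split into flange-overhang and web parts.
C_f = 0.85 f'_c (b_f − b_w) h_f = 0.85 × 4 × (29 − 10.7) × 4 = 248.9 kips.
Remaining web compression depth: a_w = (T − C_f)/(0.85 f'_c b_w) = (417.6 − 248.9)/(0.85 × 4 × 10.7) = 4.637 in.
M_n = C_f(d − h_f/2) + (T − C_f)(d − a_w/2) = 248.9 × (21.9 − 2) + 168.7 × (21.9 − 2.3185) = 4953.1 + 3303.4 = 8256.5 kip·in.
M_n = 8256.5/12 = 688.04 kip·ft.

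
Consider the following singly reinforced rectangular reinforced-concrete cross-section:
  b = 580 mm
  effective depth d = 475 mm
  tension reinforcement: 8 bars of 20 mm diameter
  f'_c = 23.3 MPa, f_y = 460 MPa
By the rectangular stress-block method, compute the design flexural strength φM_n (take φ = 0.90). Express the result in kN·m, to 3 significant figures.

φM_n ≈ 442 kN·m

A_s = 8 × 314 = 2512 mm².
T = A_s f_y = 2512 × 460 = 1155520 N = 1155.52 kN.
From C = T: a = T/(0.85 f'_c b) = 1155520/(0.85 × 23.3 × 580) = 100.59 mm.
M_n = T(d − a/2) = 1155.52 kN × (475 − 50.295) mm = 490.76 kN·m.
φM_n = 0.90 × 490.76 = 441.68 kN·m.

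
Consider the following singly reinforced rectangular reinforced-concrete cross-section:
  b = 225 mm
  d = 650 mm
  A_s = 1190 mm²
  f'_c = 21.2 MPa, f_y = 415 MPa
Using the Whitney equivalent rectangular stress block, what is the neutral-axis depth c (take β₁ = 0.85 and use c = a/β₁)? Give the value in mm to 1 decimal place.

c ≈ 143.3 mm

T = A_s f_y = 1190 × 415 = 493850 N = 493.85 kN.
Setting C = 0.85 f'_c a b equal to T: a = 493850/(0.85 × 21.2 × 225) = 121.803 mm.
With β₁ = 0.85, c = a/β₁ = 121.803/0.85 = 143.3 mm.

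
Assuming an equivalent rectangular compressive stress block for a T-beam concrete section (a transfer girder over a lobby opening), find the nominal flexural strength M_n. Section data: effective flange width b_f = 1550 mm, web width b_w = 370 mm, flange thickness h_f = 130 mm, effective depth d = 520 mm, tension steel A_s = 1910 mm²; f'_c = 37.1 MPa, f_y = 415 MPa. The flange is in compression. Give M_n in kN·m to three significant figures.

M_n ≈ 406 kN·m

Tension: T = A_s f_y = 1910 × 415 = 792650 N.
Try a within the flange: a = T/(0.85 f'_c b_f) = 792650/(0.85 × 37.1 × 1550) = 16.22 mm.
Since a = 16.22 ≤ h_f = 130 mm, the stress block lies entirely in the flange; analyse as a rectangular beam of width b_f.
M_n = T(d − a/2) = 792650 × (520 − 8.11) = 405.75 × 10⁶ N·mm.
M_n = 405.75 kN·m.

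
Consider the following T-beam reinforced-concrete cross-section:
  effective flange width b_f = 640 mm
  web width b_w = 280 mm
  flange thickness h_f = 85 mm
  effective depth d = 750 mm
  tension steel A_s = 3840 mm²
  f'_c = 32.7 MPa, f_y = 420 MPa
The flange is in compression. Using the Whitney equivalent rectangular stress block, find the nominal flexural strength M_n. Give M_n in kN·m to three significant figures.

Tension: T = A_s f_y = 3840 × 420 = 1612800 N.
Try a within the flange: a = T/(0.85 f'_c b_f) = 1612800/(0.85 × 32.7 × 640) = 90.66 mm.
a = 90.66 > h_f = 85 mm: the block extends into the web. Split into flange-overhang and web parts.
C_f = 0.85 f'_c (b_f − b_w) h_f = 0.85 × 32.7 × (640 − 280) × 85 = 850527 N.
Remaining web compression depth: a_w = (T − C_f)/(0.85 f'_c b_w) = (1612800 − 850527)/(0.85 × 32.7 × 280) = 97.95 mm.
M_n = C_f(d − h_f/2) + (T − C_f)(d − a_w/2) = 850527 × (750 − 42.5) + 762273 × (750 − 48.975) = 601.75 + 534.37 = 1136.12 × 10⁶ N·mm.
M_n = 1136.12 kN·m.

M_n ≈ 1140 kN·m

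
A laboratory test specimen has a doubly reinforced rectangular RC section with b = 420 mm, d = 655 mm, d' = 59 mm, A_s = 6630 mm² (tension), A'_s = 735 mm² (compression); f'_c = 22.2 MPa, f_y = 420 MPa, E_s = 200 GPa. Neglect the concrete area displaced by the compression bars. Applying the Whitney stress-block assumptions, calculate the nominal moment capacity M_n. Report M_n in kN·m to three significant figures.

Assume both tension and compression steel yield.
Net tension couple steel: A_s − A'_s = 5895 mm².
a = (A_s − A'_s) f_y / (0.85 f'_c b) = 2475900/(0.85 × 22.2 × 420) = 312.40 mm.
c = a/β₁ = 312.40/0.85 = 367.53 mm; ε'_s = 0.003(c − d')/c = 0.0025 ≥ f_y/E_s = 0.0021, so compression steel does yield.
M_n = (A_s − A'_s) f_y (d − a/2) + A'_s f_y (d − d') = [2475900 × (655 − 156.2) + 308700 × (655 − 59)] × 10⁻⁶ = 1234.98 + 183.99 = 1418.97 kN·m.

M_n ≈ 1420 kN·m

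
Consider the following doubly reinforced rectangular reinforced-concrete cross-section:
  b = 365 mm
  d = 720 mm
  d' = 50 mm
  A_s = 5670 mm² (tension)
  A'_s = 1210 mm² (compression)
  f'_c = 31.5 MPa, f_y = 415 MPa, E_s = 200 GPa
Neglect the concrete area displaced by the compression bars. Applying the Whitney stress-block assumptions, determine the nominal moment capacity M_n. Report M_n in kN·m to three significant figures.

Assume both tension and compression steel yield.
Net tension couple steel: A_s − A'_s = 4460 mm².
a = (A_s − A'_s) f_y / (0.85 f'_c b) = 1850900/(0.85 × 31.5 × 365) = 189.39 mm.
c = a/β₁ = 189.39/0.825 = 229.56 mm; ε'_s = 0.003(c − d')/c = 0.0023 ≥ f_y/E_s = 0.0021, so compression steel does yield.
M_n = (A_s − A'_s) f_y (d − a/2) + A'_s f_y (d − d') = [1850900 × (720 − 94.695) + 502150 × (720 − 50)] × 10⁻⁶ = 1157.38 + 336.44 = 1493.82 kN·m.

M_n ≈ 1490 kN·m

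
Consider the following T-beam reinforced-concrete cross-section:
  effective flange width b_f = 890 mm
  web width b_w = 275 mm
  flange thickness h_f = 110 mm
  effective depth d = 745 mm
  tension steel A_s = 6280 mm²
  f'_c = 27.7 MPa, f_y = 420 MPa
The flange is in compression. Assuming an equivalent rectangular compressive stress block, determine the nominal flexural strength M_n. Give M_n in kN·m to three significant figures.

Tension: T = A_s f_y = 6280 × 420 = 2637600 N.
Try a within the flange: a = T/(0.85 f'_c b_f) = 2637600/(0.85 × 27.7 × 890) = 125.87 mm.
a = 125.87 > h_f = 110 mm: the block extends into the web. Split into flange-overhang and web parts.
C_f = 0.85 f'_c (b_f − b_w) h_f = 0.85 × 27.7 × (890 − 275) × 110 = 1592819 N.
Remaining web compression depth: a_w = (T − C_f)/(0.85 f'_c b_w) = (2637600 − 1592819)/(0.85 × 27.7 × 275) = 161.36 mm.
M_n = C_f(d − h_f/2) + (T − C_f)(d − a_w/2) = 1592819 × (745 − 55) + 1044781 × (745 − 80.68) = 1099.05 + 694.07 = 1793.12 × 10⁶ N·mm.
M_n = 1793.12 kN·m.

M_n ≈ 1790 kN·m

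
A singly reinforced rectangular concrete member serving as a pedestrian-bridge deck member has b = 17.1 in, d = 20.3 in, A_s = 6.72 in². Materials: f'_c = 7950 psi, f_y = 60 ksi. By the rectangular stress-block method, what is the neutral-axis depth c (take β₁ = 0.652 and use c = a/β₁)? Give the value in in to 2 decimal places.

T = A_s f_y = 6.72 × 60 = 403.2 kips.
a = T/(0.85 f'_c b) = 403.2/(0.85 × 7.95 × 17.1) = 3.4893 in.
With β₁ = 0.652, c = a/β₁ = 3.4893/0.652 = 5.35 in.

c ≈ 5.35 in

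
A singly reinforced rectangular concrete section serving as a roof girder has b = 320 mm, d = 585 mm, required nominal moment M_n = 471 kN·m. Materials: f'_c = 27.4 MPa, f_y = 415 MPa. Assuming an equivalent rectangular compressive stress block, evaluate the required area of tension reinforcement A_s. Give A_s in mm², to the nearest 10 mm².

With M_n = 0.85 f'_c a b (d − a/2), solve the quadratic for a:
a = d − √(d² − 2M_n/(0.85 f'_c b)) = 585 − √(585² − 2 × 471×10⁶/(0.85 × 27.4 × 320)) = 120.43 mm.
A_s = 0.85 f'_c a b / f_y = 0.85 × 27.4 × 120.43 × 320 / 415 = 2162.7 mm².

A_s ≈ 2160 mm²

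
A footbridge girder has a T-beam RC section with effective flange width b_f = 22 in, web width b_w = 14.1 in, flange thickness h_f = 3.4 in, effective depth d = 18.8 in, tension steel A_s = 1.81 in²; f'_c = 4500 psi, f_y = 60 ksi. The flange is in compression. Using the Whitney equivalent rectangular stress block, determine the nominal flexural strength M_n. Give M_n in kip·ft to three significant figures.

M_n ≈ 164 kip·ft

Tension: T = A_s f_y = 1.81 × 60 = 108.6 kips.
Try a within the flange: a = T/(0.85 f'_c b_f) = 108.6/(0.85 × 4.5 × 22) = 1.291 in.
Since a = 1.291 ≤ h_f = 3.4 in, the stress block lies entirely in the flange; analyse as a rectangular beam of width b_f.
M_n = T(d − a/2) = 108.6 × (18.8 − 0.6455) = 1971.6 kip·in.
M_n = 1971.6/12 = 164.30 kip·ft.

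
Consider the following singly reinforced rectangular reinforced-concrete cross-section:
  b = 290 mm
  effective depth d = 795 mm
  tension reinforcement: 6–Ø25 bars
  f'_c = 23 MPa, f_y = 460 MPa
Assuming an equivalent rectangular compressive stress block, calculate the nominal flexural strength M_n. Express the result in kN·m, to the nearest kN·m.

A_s = 6 × 491 = 2946 mm².
T = A_s f_y = 2946 × 460 = 1355160 N = 1355.16 kN.
From C = T: a = T/(0.85 f'_c b) = 1355160/(0.85 × 23 × 290) = 239.03 mm.
M_n = T(d − a/2) = 1355.16 kN × (795 − 119.515) mm = 915.39 kN·m.

M_n ≈ 915 kN·m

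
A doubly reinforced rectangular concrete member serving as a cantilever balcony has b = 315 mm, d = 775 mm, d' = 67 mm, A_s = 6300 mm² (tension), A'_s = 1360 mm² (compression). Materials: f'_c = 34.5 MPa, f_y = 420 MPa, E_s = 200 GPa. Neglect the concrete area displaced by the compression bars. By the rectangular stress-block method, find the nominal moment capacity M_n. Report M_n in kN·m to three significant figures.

Assume both tension and compression steel yield.
Net tension couple steel: A_s − A'_s = 4940 mm².
a = (A_s − A'_s) f_y / (0.85 f'_c b) = 2074800/(0.85 × 34.5 × 315) = 224.61 mm.
c = a/β₁ = 224.61/0.804 = 279.37 mm; ε'_s = 0.003(c − d')/c = 0.0023 ≥ f_y/E_s = 0.0021, so compression steel does yield.
M_n = (A_s − A'_s) f_y (d − a/2) + A'_s f_y (d − d') = [2074800 × (775 − 112.305) + 571200 × (775 − 67)] × 10⁻⁶ = 1374.96 + 404.41 = 1779.37 kN·m.

M_n ≈ 1780 kN·m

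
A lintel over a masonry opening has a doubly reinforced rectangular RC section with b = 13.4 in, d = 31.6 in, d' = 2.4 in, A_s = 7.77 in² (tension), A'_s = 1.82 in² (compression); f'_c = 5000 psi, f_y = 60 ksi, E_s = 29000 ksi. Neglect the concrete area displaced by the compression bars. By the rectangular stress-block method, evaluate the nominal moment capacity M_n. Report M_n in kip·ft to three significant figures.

Assume both steels yield.
a = (A_s − A'_s) f_y/(0.85 f'_c b) = (7.77 − 1.82) × 60/(0.85 × 5 × 13.4) = 6.269 in.
c = a/β₁ = 6.269/0.8 = 7.836 in; ε'_s = 0.003(c − d')/c = 0.0021 ≥ ε_y = 0.0021, so the compression steel yields.
M_n = (A_s − A'_s) f_y (d − a/2) + A'_s f_y (d − d') = 357 × (31.6 − 3.1345) + 109.2 × (31.6 − 2.4) = 10162.2 + 3188.6 = 13350.8 kip·in = 13350.8/12 = 1112.57 kip·ft.

M_n ≈ 1110 kip·ft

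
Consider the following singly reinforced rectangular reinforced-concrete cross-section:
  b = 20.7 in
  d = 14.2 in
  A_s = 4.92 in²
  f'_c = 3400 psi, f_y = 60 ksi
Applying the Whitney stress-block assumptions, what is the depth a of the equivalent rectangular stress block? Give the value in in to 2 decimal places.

T = A_s f_y = 4.92 × 60 = 295.2 kips.
a = T/(0.85 f'_c b) = 295.2/(0.85 × 3.4 × 20.7) = 4.93 in.

a ≈ 4.93 in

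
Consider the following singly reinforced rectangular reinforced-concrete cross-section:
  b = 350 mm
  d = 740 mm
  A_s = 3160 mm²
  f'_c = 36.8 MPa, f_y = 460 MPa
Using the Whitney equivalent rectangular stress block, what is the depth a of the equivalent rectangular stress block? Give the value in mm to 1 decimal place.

a ≈ 132.8 mm

T = A_s f_y = 3160 × 460 = 1453600 N = 1453.6 kN.
Setting C = 0.85 f'_c a b equal to T: a = 1453600/(0.85 × 36.8 × 350) = 132.8 mm.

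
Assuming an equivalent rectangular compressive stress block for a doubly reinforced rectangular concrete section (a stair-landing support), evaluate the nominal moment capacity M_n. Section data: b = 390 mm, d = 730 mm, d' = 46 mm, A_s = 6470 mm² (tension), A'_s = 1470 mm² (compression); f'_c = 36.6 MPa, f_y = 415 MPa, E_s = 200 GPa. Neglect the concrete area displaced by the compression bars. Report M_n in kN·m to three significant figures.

Assume both tension and compression steel yield.
Net tension couple steel: A_s − A'_s = 5000 mm².
a = (A_s − A'_s) f_y / (0.85 f'_c b) = 2075000/(0.85 × 36.6 × 390) = 171.02 mm.
c = a/β₁ = 171.02/0.789 = 216.76 mm; ε'_s = 0.003(c − d')/c = 0.0024 ≥ f_y/E_s = 0.0021, so compression steel does yield.
M_n = (A_s − A'_s) f_y (d − a/2) + A'_s f_y (d − d') = [2075000 × (730 − 85.51) + 610050 × (730 − 46)] × 10⁻⁶ = 1337.32 + 417.27 = 1754.59 kN·m.

M_n ≈ 1750 kN·m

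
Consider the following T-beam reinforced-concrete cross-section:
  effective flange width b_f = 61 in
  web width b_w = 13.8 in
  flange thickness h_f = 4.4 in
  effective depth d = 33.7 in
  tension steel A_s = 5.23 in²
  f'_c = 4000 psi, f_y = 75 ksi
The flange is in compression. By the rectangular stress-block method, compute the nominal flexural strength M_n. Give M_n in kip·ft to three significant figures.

Tension: T = A_s f_y = 5.23 × 75 = 392.25 kips.
Try a within the flange: a = T/(0.85 f'_c b_f) = 392.25/(0.85 × 4 × 61) = 1.891 in.
Since a = 1.891 ≤ h_f = 4.4 in, the stress block lies entirely in the flange; analyse as a rectangular beam of width b_f.
M_n = T(d − a/2) = 392.25 × (33.7 − 0.9455) = 12848.0 kip·in.
M_n = 12848.0/12 = 1070.67 kip·ft.

M_n ≈ 1070 kip·ft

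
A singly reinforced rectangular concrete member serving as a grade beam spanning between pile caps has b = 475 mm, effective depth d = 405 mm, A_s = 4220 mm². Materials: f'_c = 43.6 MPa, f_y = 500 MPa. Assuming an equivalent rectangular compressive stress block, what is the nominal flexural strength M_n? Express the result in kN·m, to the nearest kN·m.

M_n ≈ 728 kN·m

T = A_s f_y = 4220 × 500 = 2110000 N = 2110 kN.
From C = T: a = T/(0.85 f'_c b) = 2110000/(0.85 × 43.6 × 475) = 119.86 mm.
M_n = T(d − a/2) = 2110 kN × (405 − 59.93) mm = 728.10 kN·m.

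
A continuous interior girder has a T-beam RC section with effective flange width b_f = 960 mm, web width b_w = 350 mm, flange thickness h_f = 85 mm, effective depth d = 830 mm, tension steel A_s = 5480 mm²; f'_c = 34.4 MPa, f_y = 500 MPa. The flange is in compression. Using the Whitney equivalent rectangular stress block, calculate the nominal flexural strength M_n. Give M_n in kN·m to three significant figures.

M_n ≈ 2140 kN·m

Tension: T = A_s f_y = 5480 × 500 = 2740000 N.
Try a within the flange: a = T/(0.85 f'_c b_f) = 2740000/(0.85 × 34.4 × 960) = 97.61 mm.
a = 97.61 > h_f = 85 mm: the block extends into the web. Split into flange-overhang and web parts.
C_f = 0.85 f'_c (b_f − b_w) h_f = 0.85 × 34.4 × (960 − 350) × 85 = 1516094 N.
Remaining web compression depth: a_w = (T − C_f)/(0.85 f'_c b_w) = (2740000 − 1516094)/(0.85 × 34.4 × 350) = 119.59 mm.
M_n = C_f(d − h_f/2) + (T − C_f)(d − a_w/2) = 1516094 × (830 − 42.5) + 1223906 × (830 − 59.795) = 1193.92 + 942.66 = 2136.58 × 10⁶ N·mm.
M_n = 2136.58 kN·m.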